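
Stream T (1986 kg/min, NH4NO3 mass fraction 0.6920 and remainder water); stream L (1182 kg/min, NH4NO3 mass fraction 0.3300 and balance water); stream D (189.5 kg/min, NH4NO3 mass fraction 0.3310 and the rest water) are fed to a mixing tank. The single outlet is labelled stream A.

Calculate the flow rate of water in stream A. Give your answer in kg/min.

water out = water in = 1986×0.308 + 1182×0.670 + 189.5×0.669 = 1530.4 kg/min.

1530 kg/min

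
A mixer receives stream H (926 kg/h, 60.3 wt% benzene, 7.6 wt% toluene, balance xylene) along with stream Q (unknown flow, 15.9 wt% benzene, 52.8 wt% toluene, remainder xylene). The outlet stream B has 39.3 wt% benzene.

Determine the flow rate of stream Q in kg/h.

Let Q be the unknown flow. Total out = 926 + Q.
benzene balance: 558.38 + 0.159·Q = 0.393·(926 + Q)
(0.159 − 0.393)·Q = 0.393×926 − 558.38 = -194.46
Q = -194.46 / -0.234 = 831.03 kg/h

831 kg/h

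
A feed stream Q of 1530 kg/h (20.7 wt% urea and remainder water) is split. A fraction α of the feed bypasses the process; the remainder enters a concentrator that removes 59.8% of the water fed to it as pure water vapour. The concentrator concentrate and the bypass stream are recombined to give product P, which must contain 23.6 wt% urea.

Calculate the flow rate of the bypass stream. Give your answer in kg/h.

1134 kg/h

All 1530×0.207 = 316.71 kg/h of urea reaches P, so P = 316.71/0.236 = 1342 kg/h and vapour = 188.01 kg/h.
The evaporator receives (1−α)·1530 of feed at 0.793 water and removes 0.598 of that water:
0.598×0.793×(1−α)×1530 = 188.01
(1−α) = 188.01/725.55 = 0.2591;  α = 0.7409.
Bypass flow = 0.7409×1530 = 1133.5 kg/h.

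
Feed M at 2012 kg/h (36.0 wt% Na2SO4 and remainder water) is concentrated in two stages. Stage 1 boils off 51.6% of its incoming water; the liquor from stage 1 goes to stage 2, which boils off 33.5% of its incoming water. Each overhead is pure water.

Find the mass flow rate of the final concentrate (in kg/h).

water in feed = 2012×0.640 = 1287.7 kg/h.
After stage 1: water left = (1−0.516)×1287.7 = 623.24; stream total = 1347.6 kg/h.
After stage 2: water left = (1−0.335)×623.24 = 414.45; final concentrate = 1138.8 kg/h.

1139 kg/h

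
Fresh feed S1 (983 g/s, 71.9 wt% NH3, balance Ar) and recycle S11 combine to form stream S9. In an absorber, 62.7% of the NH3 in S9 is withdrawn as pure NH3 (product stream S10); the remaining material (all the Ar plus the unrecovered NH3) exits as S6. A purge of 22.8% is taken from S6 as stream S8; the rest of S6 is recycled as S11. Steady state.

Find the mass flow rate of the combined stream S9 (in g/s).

2204 g/s

Ar enters only via S1 and leaves only via the purge: 983×0.281 = 0.228×(Ar in S6), and the absorber passes all Ar, so Ar in S9 = Ar in S6 = 1211.5 g/s.
NH3 in S9: m_A = 983×0.719 + (1−0.228)·(1−0.627)·m_A, so m_A = 706.78/0.7120 = 992.6 g/s.
S9 = 992.6 + 1211.5 = 2204.1 g/s.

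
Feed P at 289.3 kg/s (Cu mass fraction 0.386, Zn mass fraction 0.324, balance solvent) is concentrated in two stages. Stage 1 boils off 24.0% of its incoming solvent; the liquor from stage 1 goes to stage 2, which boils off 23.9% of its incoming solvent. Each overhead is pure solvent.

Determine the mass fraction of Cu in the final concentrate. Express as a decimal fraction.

solvent in feed = 289.3×0.290 = 83.897 kg/s.
After stage 1: solvent left = (1−0.240)×83.897 = 63.762; stream total = 269.16 kg/s.
After stage 2: solvent left = (1−0.239)×63.762 = 48.523; final concentrate = 253.93 kg/s.
Cu fraction = 111.67/253.93 = 0.440.

0.440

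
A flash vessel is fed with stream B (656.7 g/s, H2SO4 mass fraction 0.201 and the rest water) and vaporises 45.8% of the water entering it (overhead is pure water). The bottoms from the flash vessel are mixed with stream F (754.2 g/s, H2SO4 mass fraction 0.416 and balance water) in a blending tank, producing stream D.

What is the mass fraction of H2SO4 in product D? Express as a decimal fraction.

0.381

Vapour removed = 0.458×0.799×656.7 = 240.31 g/s; concentrate = 416.39 g/s.
H2SO4 reaching the mixer = 132 (from concentrate) + 754.2×0.416 = 445.74 g/s.
Product flow = 416.39 + 754.2 = 1170.6 g/s; H2SO4 fraction = 0.381.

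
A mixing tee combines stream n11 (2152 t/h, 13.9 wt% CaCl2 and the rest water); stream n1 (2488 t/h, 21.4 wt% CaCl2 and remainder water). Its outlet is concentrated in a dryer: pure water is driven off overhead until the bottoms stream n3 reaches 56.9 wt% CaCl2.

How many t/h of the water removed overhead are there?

3179 t/h

CaCl2 entering = 2152×0.139 + 2488×0.214 = 831.56 t/h.
All CaCl2 reports to n3, so n3 = 831.56/0.569 = 1461.4 t/h.
Total feed = 4640 t/h; overhead = 4640 − 1461.4 = 3178.6 t/h.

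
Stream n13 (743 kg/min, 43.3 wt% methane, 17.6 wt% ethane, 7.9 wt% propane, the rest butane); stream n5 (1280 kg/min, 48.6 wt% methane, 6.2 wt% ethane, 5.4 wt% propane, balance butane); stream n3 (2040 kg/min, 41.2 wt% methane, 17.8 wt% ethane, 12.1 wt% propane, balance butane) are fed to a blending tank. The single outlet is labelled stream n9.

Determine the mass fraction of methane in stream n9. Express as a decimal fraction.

0.439

Total flow out = 743 + 1280 + 2040 = 4063 kg/min.
methane in = 743×0.433 + 1280×0.486 + 2040×0.412 = 1784.3 kg/min.
methane mass fraction in n9 = 1784.3/4063 = 0.439.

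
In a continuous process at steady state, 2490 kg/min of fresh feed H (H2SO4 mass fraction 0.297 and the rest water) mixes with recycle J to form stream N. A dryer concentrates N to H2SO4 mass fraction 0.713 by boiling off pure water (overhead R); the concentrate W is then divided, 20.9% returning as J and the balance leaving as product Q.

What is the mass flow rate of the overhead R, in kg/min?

1453 kg/min

Overall H2SO4 balance (none leaves overhead): H2SO4 in fresh feed = H2SO4 in product, i.e. 2490×0.297 = (1−0.209)·W·0.713.
W = 739.53/(0.713×0.791) = 1311.3 kg/min.
Recycle J = 0.209×1311.3 = 274.05 kg/min.
Combined feed N = 2490 + 274.05 = 2764.1 kg/min.
Overhead R = N − W = 2764.1 − 1311.3 = 1452.8 kg/min.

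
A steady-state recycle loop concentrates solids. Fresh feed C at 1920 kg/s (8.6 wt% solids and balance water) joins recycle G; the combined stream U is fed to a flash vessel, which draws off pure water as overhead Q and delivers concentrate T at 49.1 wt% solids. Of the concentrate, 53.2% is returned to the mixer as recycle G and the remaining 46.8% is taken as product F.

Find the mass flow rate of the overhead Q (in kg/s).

1584 kg/s

Overall solids balance (none leaves overhead): solids in fresh feed = solids in product, i.e. 1920×0.086 = (1−0.532)·T·0.491.
T = 165.12/(0.491×0.468) = 718.58 kg/s.
Recycle G = 0.532×718.58 = 382.28 kg/s.
Combined feed U = 1920 + 382.28 = 2302.3 kg/s.
Overhead Q = U − T = 2302.3 − 718.58 = 1583.7 kg/s.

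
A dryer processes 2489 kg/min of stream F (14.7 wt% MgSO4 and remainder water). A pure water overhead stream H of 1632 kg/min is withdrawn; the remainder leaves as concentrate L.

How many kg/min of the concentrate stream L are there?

857 kg/min

Concentrate = 2489 − 1632 = 857 kg/min.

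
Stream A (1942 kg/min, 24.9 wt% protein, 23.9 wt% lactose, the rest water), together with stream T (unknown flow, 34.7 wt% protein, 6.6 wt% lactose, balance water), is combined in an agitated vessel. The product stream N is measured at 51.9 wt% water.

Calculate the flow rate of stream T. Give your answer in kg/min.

199.9 kg/min

Let T be the unknown flow. Total out = 1942 + T.
water balance: 994.3 + 0.587·T = 0.519·(1942 + T)
(0.587 − 0.519)·T = 0.519×1942 − 994.3 = 13.594
T = 13.594 / 0.068 = 199.91 kg/min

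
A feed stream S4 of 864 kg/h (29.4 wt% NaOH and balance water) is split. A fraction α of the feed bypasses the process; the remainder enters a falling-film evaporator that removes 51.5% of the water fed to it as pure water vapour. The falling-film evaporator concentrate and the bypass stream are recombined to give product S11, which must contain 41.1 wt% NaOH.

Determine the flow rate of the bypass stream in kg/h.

All 864×0.294 = 254.02 kg/h of NaOH reaches S11, so S11 = 254.02/0.411 = 618.04 kg/h and vapour = 245.96 kg/h.
The evaporator receives (1−α)·864 of feed at 0.706 water and removes 0.515 of that water:
0.515×0.706×(1−α)×864 = 245.96
(1−α) = 245.96/314.14 = 0.7829;  α = 0.2171.
Bypass flow = 0.2171×864 = 187.53 kg/h.

187.5 kg/h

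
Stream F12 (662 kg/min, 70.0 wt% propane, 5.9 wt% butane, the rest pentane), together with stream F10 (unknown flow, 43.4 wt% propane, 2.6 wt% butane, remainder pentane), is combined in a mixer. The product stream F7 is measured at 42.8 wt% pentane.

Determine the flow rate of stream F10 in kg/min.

1105 kg/min

Let F10 be the unknown flow. Total out = 662 + F10.
pentane balance: 159.54 + 0.540·F10 = 0.428·(662 + F10)
(0.540 − 0.428)·F10 = 0.428×662 − 159.54 = 123.79
F10 = 123.79 / 0.112 = 1105.3 kg/min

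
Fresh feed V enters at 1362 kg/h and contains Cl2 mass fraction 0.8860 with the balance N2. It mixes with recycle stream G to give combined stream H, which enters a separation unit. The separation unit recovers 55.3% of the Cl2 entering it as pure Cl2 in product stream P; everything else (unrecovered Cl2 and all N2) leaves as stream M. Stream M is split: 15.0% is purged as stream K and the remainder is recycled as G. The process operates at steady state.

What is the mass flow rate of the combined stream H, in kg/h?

N2 enters only via V and leaves only via the purge: 1362×0.114 = 0.150×(N2 in M), and the separation unit passes all N2, so N2 in H = N2 in M = 1035.1 kg/h.
Cl2 in H: m_A = 1362×0.886 + (1−0.150)·(1−0.553)·m_A, so m_A = 1206.7/0.6200 = 1946.2 kg/h.
H = 1946.2 + 1035.1 = 2981.3 kg/h.

2981 kg/h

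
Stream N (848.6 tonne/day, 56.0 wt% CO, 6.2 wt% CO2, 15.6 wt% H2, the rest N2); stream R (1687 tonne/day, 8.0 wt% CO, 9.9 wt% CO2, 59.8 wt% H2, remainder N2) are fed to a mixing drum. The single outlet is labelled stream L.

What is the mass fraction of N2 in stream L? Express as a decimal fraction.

0.223

Total flow out = 848.6 + 1687 = 2535.6 tonne/day.
N2 in = 848.6×0.222 + 1687×0.223 = 564.59 tonne/day.
N2 mass fraction in L = 564.59/2535.6 = 0.223.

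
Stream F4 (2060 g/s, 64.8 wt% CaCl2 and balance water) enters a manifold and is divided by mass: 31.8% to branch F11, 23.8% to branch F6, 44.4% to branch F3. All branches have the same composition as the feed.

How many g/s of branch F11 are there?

Branch F11 flow = 0.318×2060 = 655.08 g/s.

655.1 g/s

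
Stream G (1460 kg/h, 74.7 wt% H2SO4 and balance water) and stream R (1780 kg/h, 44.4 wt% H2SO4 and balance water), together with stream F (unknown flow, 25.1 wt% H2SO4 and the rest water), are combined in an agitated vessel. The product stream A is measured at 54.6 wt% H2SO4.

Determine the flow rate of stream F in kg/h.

379.3 kg/h

Let F be the unknown flow. Total out = 3240 + F.
H2SO4 balance: 1880.9 + 0.251·F = 0.546·(3240 + F)
(0.251 − 0.546)·F = 0.546×3240 − 1880.9 = -111.9
F = -111.9 / -0.295 = 379.32 kg/h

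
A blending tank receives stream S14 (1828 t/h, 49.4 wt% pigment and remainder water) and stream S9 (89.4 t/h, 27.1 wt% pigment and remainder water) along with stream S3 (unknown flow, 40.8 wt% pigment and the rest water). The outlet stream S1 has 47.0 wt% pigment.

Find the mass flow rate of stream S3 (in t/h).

420.7 t/h

Let S3 be the unknown flow. Total out = 1917.4 + S3.
pigment balance: 927.26 + 0.408·S3 = 0.470·(1917.4 + S3)
(0.408 − 0.470)·S3 = 0.470×1917.4 − 927.26 = -26.081
S3 = -26.081 / -0.062 = 420.67 t/h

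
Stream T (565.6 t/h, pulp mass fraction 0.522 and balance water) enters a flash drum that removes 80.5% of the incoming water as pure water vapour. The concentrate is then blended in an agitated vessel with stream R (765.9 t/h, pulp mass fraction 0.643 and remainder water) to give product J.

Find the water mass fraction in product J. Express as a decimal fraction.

Vapour removed = 0.805×0.478×565.6 = 217.64 t/h; concentrate = 347.96 t/h.
water reaching the mixer = 52.72 (from concentrate) + 765.9×0.357 = 326.15 t/h.
Product flow = 347.96 + 765.9 = 1113.9 t/h; water fraction = 0.293.

0.293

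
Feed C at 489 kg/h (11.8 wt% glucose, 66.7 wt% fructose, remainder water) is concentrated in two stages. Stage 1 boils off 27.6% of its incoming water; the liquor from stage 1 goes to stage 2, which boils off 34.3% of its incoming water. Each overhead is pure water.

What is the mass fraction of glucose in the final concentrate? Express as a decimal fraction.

0.1330

water in feed = 489×0.215 = 105.14 kg/h.
After stage 1: water left = (1−0.276)×105.14 = 76.118; stream total = 459.98 kg/h.
After stage 2: water left = (1−0.343)×76.118 = 50.009; final concentrate = 433.87 kg/h.
glucose fraction = 57.702/433.87 = 0.1330.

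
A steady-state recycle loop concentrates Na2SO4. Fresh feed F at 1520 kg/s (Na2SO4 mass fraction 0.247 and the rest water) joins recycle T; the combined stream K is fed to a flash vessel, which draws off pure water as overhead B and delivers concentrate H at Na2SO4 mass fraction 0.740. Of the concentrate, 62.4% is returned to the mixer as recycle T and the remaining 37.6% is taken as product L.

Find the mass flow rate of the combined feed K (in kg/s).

2362 kg/s

Overall Na2SO4 balance (none leaves overhead): Na2SO4 in fresh feed = Na2SO4 in product, i.e. 1520×0.247 = (1−0.624)·H·0.740.
H = 375.44/(0.740×0.376) = 1349.3 kg/s.
Recycle T = 0.624×1349.3 = 841.99 kg/s.
Combined feed K = 1520 + 841.99 = 2362 kg/s.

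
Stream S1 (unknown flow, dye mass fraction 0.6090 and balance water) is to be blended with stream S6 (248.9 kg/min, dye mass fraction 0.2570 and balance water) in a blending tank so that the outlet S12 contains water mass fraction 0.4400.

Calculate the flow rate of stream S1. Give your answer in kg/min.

Let S1 be the unknown flow. Total out = 248.9 + S1.
water balance: 184.93 + 0.391·S1 = 0.440·(248.9 + S1)
(0.391 − 0.440)·S1 = 0.440×248.9 − 184.93 = -75.417
S1 = -75.417 / -0.049 = 1539.1 kg/min

1539 kg/min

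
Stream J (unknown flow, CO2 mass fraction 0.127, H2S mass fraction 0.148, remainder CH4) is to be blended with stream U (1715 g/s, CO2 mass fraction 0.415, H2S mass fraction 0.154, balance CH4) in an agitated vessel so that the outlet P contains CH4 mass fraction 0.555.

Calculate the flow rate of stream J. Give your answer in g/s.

Let J be the unknown flow. Total out = 1715 + J.
CH4 balance: 739.16 + 0.725·J = 0.555·(1715 + J)
(0.725 − 0.555)·J = 0.555×1715 − 739.16 = 212.66
J = 212.66 / 0.170 = 1250.9 g/s

1251 g/s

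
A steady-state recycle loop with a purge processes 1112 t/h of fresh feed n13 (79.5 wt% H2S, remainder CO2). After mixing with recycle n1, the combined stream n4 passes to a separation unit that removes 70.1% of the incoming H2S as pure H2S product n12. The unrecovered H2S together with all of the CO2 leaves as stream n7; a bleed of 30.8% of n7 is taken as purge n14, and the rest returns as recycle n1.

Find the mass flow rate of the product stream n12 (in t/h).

H2S in n4: m_A = 1112×0.795 + (1−0.308)·(1−0.701)·m_A, so m_A = 884.04/0.7931 = 1114.7 t/h.
Product n12 = 0.701×1114.7 = 781.39 t/h.

781.4 t/h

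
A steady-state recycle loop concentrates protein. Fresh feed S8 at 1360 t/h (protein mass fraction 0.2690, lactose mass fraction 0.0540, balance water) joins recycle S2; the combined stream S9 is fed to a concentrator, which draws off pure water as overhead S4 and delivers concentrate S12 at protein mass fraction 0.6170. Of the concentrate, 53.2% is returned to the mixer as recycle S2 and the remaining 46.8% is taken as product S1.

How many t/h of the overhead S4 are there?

767.1 t/h

Overall protein balance (none leaves overhead): protein in fresh feed = protein in product, i.e. 1360×0.269 = (1−0.532)·S12·0.617.
S12 = 365.84/(0.617×0.468) = 1267 t/h.
Recycle S2 = 0.532×1267 = 674.02 t/h.
Combined feed S9 = 1360 + 674.02 = 2034 t/h.
Overhead S4 = S9 − S12 = 2034 − 1267 = 767.07 t/h.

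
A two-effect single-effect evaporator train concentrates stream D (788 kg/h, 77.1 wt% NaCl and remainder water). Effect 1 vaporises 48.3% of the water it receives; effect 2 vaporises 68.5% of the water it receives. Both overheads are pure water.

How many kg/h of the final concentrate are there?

water in feed = 788×0.229 = 180.45 kg/h.
After stage 1: water left = (1−0.483)×180.45 = 93.294; stream total = 700.84 kg/h.
After stage 2: water left = (1−0.685)×93.294 = 29.388; final concentrate = 636.94 kg/h.

636.9 kg/h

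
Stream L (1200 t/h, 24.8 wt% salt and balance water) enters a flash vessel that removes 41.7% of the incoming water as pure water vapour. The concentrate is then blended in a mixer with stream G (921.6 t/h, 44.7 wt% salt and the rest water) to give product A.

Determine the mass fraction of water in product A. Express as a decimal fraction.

0.5934

Vapour removed = 0.417×0.752×1200 = 376.3 t/h; concentrate = 823.7 t/h.
water reaching the mixer = 526.1 (from concentrate) + 921.6×0.553 = 1035.7 t/h.
Product flow = 823.7 + 921.6 = 1745.3 t/h; water fraction = 0.5934.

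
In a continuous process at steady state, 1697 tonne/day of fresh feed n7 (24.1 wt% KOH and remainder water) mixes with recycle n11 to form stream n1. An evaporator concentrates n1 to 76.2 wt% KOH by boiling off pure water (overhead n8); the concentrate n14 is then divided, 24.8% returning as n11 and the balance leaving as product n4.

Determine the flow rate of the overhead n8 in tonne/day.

Overall KOH balance (none leaves overhead): KOH in fresh feed = KOH in product, i.e. 1697×0.241 = (1−0.248)·n14·0.762.
n14 = 408.98/(0.762×0.752) = 713.72 tonne/day.
Recycle n11 = 0.248×713.72 = 177 tonne/day.
Combined feed n1 = 1697 + 177 = 1874 tonne/day.
Overhead n8 = n1 − n14 = 1874 − 713.72 = 1160.3 tonne/day.

1160 tonne/day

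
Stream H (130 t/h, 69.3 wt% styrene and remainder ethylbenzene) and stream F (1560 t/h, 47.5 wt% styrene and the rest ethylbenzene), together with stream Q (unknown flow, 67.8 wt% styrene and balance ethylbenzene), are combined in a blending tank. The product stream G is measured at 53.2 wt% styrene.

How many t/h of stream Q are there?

Let Q be the unknown flow. Total out = 1690 + Q.
styrene balance: 831.09 + 0.678·Q = 0.532·(1690 + Q)
(0.678 − 0.532)·Q = 0.532×1690 − 831.09 = 67.99
Q = 67.99 / 0.146 = 465.68 t/h

465.7 t/h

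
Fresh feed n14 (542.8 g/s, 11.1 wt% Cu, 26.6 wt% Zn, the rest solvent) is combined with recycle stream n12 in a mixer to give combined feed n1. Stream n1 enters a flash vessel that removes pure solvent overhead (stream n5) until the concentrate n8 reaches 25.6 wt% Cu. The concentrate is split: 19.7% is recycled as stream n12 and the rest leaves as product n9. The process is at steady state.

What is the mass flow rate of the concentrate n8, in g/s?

Overall Cu balance (none leaves overhead): Cu in fresh feed = Cu in product, i.e. 542.8×0.111 = (1−0.197)·n8·0.256.
n8 = 60.251/(0.256×0.803) = 293.09 g/s.

293.1 g/s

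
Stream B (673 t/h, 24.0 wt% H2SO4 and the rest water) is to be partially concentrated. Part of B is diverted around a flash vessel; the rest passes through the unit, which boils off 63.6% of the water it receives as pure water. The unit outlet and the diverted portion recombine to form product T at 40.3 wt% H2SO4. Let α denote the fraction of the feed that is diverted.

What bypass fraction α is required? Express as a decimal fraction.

All 673×0.240 = 161.52 t/h of H2SO4 reaches T, so T = 161.52/0.403 = 400.79 t/h and vapour = 272.21 t/h.
The evaporator receives (1−α)·673 of feed at 0.760 water and removes 0.636 of that water:
0.636×0.760×(1−α)×673 = 272.21
(1−α) = 272.21/325.3 = 0.8368;  α = 0.1632.

0.163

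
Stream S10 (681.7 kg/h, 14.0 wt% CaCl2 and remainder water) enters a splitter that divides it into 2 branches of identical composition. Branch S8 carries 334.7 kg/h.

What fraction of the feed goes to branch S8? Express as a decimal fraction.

Fraction to S8 = 334.7/681.7 = 0.4910.

0.491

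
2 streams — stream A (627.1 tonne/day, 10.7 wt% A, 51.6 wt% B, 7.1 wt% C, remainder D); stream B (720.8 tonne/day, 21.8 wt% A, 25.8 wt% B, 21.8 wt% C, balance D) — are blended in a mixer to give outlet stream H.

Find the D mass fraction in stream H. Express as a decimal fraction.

0.306

Total flow out = 627.1 + 720.8 = 1347.9 tonne/day.
D in = 627.1×0.306 + 720.8×0.306 = 412.46 tonne/day.
D mass fraction in H = 412.46/1347.9 = 0.306.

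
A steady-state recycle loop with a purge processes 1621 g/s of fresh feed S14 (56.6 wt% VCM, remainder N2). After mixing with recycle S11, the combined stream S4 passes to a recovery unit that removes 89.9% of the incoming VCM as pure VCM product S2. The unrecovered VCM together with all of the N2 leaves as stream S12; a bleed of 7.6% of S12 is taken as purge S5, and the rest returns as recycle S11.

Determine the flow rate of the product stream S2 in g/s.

VCM in S4: m_A = 1621×0.566 + (1−0.076)·(1−0.899)·m_A, so m_A = 917.49/0.9067 = 1011.9 g/s.
Product S2 = 0.899×1011.9 = 909.72 g/s.

909.7 g/s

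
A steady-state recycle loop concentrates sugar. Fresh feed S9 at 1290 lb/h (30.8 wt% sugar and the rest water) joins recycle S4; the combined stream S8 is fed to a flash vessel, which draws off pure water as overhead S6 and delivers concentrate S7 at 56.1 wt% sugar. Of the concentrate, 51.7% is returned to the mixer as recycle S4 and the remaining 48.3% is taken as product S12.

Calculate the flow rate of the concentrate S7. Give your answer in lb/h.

1466 lb/h

Overall sugar balance (none leaves overhead): sugar in fresh feed = sugar in product, i.e. 1290×0.308 = (1−0.517)·S7·0.561.
S7 = 397.32/(0.561×0.483) = 1466.3 lb/h.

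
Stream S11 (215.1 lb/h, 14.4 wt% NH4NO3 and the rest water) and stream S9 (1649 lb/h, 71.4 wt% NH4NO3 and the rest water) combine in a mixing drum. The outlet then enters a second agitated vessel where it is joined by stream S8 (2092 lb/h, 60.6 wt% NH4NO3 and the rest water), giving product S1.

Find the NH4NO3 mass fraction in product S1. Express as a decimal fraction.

Overall, product flow = 3956.1 lb/h.
NH4NO3 in = 215.1×0.144 + 1649×0.714 + 2092×0.606 = 2476.1 lb/h.
NH4NO3 fraction in S1 = 0.626.

0.626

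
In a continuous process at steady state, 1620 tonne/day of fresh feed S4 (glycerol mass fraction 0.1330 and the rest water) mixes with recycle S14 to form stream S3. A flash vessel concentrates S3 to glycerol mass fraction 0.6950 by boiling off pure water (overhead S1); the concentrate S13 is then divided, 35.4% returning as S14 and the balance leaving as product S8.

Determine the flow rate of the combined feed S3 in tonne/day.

1790 tonne/day

Overall glycerol balance (none leaves overhead): glycerol in fresh feed = glycerol in product, i.e. 1620×0.133 = (1−0.354)·S13·0.695.
S13 = 215.46/(0.695×0.646) = 479.9 tonne/day.
Recycle S14 = 0.354×479.9 = 169.88 tonne/day.
Combined feed S3 = 1620 + 169.88 = 1789.9 tonne/day.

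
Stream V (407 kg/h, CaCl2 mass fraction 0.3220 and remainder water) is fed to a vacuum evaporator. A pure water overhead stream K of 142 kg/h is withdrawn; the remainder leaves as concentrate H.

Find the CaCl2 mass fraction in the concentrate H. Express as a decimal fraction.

0.4945

CaCl2 is not removed: 407×0.322 = 131.05 kg/h of CaCl2 enters H.
Concentrate = 407 − 142 = 265 kg/h.
Mass fraction = 131.05/265 = 0.4945.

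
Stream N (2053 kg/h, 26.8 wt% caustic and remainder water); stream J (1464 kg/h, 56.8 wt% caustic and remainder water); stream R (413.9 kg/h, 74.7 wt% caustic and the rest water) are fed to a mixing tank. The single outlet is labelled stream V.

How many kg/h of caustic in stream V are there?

1691 kg/h

caustic out = caustic in = 2053×0.268 + 1464×0.568 + 413.9×0.747 = 1690.9 kg/h.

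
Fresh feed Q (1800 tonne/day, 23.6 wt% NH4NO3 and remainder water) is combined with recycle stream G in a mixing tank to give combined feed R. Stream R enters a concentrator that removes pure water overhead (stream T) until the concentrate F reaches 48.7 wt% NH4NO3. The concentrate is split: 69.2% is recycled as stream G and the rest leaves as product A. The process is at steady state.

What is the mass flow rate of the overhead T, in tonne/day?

Overall NH4NO3 balance (none leaves overhead): NH4NO3 in fresh feed = NH4NO3 in product, i.e. 1800×0.236 = (1−0.692)·F·0.487.
F = 424.8/(0.487×0.308) = 2832.1 tonne/day.
Recycle G = 0.692×2832.1 = 1959.8 tonne/day.
Combined feed R = 1800 + 1959.8 = 3759.8 tonne/day.
Overhead T = R − F = 3759.8 − 2832.1 = 927.72 tonne/day.

927.7 tonne/day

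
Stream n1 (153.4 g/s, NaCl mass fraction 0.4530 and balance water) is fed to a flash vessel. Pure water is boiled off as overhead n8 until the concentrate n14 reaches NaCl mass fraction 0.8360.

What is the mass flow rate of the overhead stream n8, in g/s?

NaCl is conserved: 153.4×0.453 = 69.49 g/s all reports to the concentrate.
Concentrate = 69.49/(target fraction) = 83.122 g/s.
Overhead = 153.4 − 83.122 = 70.278 g/s.

70.28 g/s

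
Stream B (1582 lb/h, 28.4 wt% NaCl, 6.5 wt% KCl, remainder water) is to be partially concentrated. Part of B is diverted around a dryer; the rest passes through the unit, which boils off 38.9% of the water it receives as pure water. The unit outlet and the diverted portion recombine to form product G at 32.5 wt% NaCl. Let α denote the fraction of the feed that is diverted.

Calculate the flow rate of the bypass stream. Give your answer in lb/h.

All 1582×0.284 = 449.29 lb/h of NaCl reaches G, so G = 449.29/0.325 = 1382.4 lb/h and vapour = 199.58 lb/h.
The evaporator receives (1−α)·1582 of feed at 0.651 water and removes 0.389 of that water:
0.389×0.651×(1−α)×1582 = 199.58
(1−α) = 199.58/400.62 = 0.4982;  α = 0.5018.
Bypass flow = 0.5018×1582 = 793.91 lb/h.

793.9 lb/h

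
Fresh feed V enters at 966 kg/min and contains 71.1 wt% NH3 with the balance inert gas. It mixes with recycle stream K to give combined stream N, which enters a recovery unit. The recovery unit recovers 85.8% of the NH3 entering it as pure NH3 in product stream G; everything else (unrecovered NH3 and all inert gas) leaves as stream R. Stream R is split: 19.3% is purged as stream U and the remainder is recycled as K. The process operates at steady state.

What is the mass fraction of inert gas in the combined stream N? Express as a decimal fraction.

0.6509

inert gas enters only via V and leaves only via the purge: 966×0.289 = 0.193×(inert gas in R), and the recovery unit passes all inert gas, so inert gas in N = inert gas in R = 1446.5 kg/min.
NH3 in N: m_A = 966×0.711 + (1−0.193)·(1−0.858)·m_A, so m_A = 686.83/0.8854 = 775.72 kg/min.
N = 775.72 + 1446.5 = 2222.2 kg/min.
inert gas fraction in N = 1446.5/2222.2 = 0.6509.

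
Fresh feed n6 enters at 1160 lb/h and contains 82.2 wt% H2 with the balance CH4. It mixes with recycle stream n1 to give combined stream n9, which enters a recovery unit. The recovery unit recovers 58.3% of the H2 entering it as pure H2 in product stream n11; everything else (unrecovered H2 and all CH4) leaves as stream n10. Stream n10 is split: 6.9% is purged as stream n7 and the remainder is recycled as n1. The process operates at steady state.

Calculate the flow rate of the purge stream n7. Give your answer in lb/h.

251.3 lb/h

CH4 enters only via n6 and leaves only via the purge: 1160×0.178 = 0.069×(CH4 in n10), and the recovery unit passes all CH4, so CH4 in n9 = CH4 in n10 = 2992.5 lb/h.
H2 in n9: m_A = 1160×0.822 + (1−0.069)·(1−0.583)·m_A, so m_A = 953.52/0.6118 = 1558.6 lb/h.
n10 = (1−0.583)×1558.6 + 2992.5 = 3642.4 lb/h.
Purge n7 = 0.069×3642.4 = 251.33 lb/h.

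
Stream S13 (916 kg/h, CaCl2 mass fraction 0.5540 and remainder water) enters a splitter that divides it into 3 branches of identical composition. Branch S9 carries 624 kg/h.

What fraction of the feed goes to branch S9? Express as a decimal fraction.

0.681

Fraction to S9 = 624/916 = 0.6812.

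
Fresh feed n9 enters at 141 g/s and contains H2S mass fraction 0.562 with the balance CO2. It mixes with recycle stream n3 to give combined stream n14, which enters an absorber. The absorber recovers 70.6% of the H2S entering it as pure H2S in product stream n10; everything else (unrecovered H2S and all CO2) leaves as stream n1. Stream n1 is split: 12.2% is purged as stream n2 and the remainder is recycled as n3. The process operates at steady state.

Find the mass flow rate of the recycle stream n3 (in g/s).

CO2 enters only via n9 and leaves only via the purge: 141×0.438 = 0.122×(CO2 in n1), and the absorber passes all CO2, so CO2 in n14 = CO2 in n1 = 506.21 g/s.
H2S in n14: m_A = 141×0.562 + (1−0.122)·(1−0.706)·m_A, so m_A = 79.242/0.7419 = 106.81 g/s.
n1 = (1−0.706)×106.81 + 506.21 = 537.62 g/s.
Recycle n3 = (1−0.122)×537.62 = 472.03 g/s.

472 g/s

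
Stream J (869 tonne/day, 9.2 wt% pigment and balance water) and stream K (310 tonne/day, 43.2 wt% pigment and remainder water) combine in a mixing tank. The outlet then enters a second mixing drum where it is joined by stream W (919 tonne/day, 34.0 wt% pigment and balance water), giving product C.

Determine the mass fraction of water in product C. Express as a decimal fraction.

0.749

Overall, product flow = 2098 tonne/day.
water in = 869×0.908 + 310×0.568 + 919×0.660 = 1571.7 tonne/day.
water fraction in C = 0.749.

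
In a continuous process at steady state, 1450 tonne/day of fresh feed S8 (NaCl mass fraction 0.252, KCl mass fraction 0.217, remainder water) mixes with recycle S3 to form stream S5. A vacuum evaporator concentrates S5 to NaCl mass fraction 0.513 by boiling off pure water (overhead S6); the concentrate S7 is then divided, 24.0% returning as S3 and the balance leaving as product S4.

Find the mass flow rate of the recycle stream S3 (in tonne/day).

Overall NaCl balance (none leaves overhead): NaCl in fresh feed = NaCl in product, i.e. 1450×0.252 = (1−0.240)·S7·0.513.
S7 = 365.4/(0.513×0.760) = 937.21 tonne/day.
Recycle S3 = 0.240×937.21 = 224.93 tonne/day.

224.9 tonne/day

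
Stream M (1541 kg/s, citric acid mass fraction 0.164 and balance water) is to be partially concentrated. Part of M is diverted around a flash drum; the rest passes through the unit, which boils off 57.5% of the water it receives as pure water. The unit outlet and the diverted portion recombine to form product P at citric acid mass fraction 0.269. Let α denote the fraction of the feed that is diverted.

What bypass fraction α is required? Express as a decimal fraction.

All 1541×0.164 = 252.72 kg/s of citric acid reaches P, so P = 252.72/0.269 = 939.49 kg/s and vapour = 601.51 kg/s.
The evaporator receives (1−α)·1541 of feed at 0.836 water and removes 0.575 of that water:
0.575×0.836×(1−α)×1541 = 601.51
(1−α) = 601.51/740.76 = 0.8120;  α = 0.1880.

0.188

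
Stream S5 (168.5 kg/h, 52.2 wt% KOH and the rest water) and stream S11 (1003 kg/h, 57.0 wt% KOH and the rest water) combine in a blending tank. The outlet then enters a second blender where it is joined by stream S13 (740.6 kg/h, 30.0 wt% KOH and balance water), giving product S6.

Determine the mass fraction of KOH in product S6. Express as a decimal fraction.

0.4612

Overall, product flow = 1912.1 kg/h.
KOH in = 168.5×0.522 + 1003×0.570 + 740.6×0.300 = 881.85 kg/h.
KOH fraction in S6 = 0.4612.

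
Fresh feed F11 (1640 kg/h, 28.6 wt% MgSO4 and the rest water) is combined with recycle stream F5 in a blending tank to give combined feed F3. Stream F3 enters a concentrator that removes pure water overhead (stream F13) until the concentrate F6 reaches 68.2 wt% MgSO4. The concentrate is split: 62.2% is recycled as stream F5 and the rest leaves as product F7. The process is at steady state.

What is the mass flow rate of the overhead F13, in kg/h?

Overall MgSO4 balance (none leaves overhead): MgSO4 in fresh feed = MgSO4 in product, i.e. 1640×0.286 = (1−0.622)·F6·0.682.
F6 = 469.04/(0.682×0.378) = 1819.4 kg/h.
Recycle F5 = 0.622×1819.4 = 1131.7 kg/h.
Combined feed F3 = 1640 + 1131.7 = 2771.7 kg/h.
Overhead F13 = F3 − F6 = 2771.7 − 1819.4 = 952.26 kg/h.

952.3 kg/h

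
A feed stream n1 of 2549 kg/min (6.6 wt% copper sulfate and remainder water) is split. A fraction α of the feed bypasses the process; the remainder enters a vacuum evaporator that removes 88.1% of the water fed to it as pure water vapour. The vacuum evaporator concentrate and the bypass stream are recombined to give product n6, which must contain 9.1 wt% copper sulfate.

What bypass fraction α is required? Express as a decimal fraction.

0.666

All 2549×0.066 = 168.23 kg/min of copper sulfate reaches n6, so n6 = 168.23/0.091 = 1848.7 kg/min and vapour = 700.27 kg/min.
The evaporator receives (1−α)·2549 of feed at 0.934 water and removes 0.881 of that water:
0.881×0.934×(1−α)×2549 = 700.27
(1−α) = 700.27/2097.5 = 0.3339;  α = 0.6661.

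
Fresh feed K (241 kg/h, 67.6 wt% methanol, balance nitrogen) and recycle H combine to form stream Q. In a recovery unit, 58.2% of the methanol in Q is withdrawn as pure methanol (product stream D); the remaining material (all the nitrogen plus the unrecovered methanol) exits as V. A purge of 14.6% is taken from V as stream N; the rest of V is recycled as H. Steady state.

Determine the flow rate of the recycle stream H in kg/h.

547.2 kg/h

nitrogen enters only via K and leaves only via the purge: 241×0.324 = 0.146×(nitrogen in V), and the recovery unit passes all nitrogen, so nitrogen in Q = nitrogen in V = 534.82 kg/h.
methanol in Q: m_A = 241×0.676 + (1−0.146)·(1−0.582)·m_A, so m_A = 162.92/0.6430 = 253.36 kg/h.
V = (1−0.582)×253.36 + 534.82 = 640.73 kg/h.
Recycle H = (1−0.146)×640.73 = 547.18 kg/h.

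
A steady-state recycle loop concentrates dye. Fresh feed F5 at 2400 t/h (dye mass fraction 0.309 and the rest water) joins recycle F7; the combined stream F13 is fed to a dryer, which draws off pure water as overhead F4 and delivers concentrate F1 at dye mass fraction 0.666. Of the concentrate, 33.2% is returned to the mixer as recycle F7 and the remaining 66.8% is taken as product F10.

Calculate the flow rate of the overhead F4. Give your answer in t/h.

1286 t/h

Overall dye balance (none leaves overhead): dye in fresh feed = dye in product, i.e. 2400×0.309 = (1−0.332)·F1·0.666.
F1 = 741.6/(0.666×0.668) = 1666.9 t/h.
Recycle F7 = 0.332×1666.9 = 553.42 t/h.
Combined feed F13 = 2400 + 553.42 = 2953.4 t/h.
Overhead F4 = F13 − F1 = 2953.4 − 1666.9 = 1286.5 t/h.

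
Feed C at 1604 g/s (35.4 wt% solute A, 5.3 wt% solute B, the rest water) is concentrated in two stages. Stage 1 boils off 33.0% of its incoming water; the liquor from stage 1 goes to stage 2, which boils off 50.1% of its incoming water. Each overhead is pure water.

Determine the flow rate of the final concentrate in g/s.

water in feed = 1604×0.593 = 951.17 g/s.
After stage 1: water left = (1−0.330)×951.17 = 637.29; stream total = 1290.1 g/s.
After stage 2: water left = (1−0.501)×637.29 = 318.01; final concentrate = 970.83 g/s.

970.8 g/s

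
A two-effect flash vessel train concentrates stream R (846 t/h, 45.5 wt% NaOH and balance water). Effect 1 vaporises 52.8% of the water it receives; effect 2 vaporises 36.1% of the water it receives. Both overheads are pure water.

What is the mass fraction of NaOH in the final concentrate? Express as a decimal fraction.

0.7346

water in feed = 846×0.545 = 461.07 t/h.
After stage 1: water left = (1−0.528)×461.07 = 217.63; stream total = 602.56 t/h.
After stage 2: water left = (1−0.361)×217.63 = 139.06; final concentrate = 523.99 t/h.
NaOH fraction = 384.93/523.99 = 0.7346.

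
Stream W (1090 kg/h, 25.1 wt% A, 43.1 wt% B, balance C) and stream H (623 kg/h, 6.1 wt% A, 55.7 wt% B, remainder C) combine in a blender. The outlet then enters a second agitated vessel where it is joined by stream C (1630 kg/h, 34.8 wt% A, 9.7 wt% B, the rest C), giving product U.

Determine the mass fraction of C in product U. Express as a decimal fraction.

Overall, product flow = 3343 kg/h.
C in = 1090×0.318 + 623×0.382 + 1630×0.555 = 1489.3 kg/h.
C fraction in U = 0.445.

0.445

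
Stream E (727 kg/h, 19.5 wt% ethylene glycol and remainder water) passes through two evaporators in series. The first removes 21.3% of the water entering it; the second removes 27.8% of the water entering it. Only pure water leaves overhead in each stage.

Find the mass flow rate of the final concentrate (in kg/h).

water in feed = 727×0.805 = 585.24 kg/h.
After stage 1: water left = (1−0.213)×585.24 = 460.58; stream total = 602.34 kg/h.
After stage 2: water left = (1−0.278)×460.58 = 332.54; final concentrate = 474.3 kg/h.

474.3 kg/h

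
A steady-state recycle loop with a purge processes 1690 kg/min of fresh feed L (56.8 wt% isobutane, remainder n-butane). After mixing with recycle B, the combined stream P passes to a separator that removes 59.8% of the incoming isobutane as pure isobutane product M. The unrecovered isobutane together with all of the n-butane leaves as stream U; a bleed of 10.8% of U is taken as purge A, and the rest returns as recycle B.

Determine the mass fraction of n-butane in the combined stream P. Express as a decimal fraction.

0.819

n-butane enters only via L and leaves only via the purge: 1690×0.432 = 0.108×(n-butane in U), and the separator passes all n-butane, so n-butane in P = n-butane in U = 6760 kg/min.
isobutane in P: m_A = 1690×0.568 + (1−0.108)·(1−0.598)·m_A, so m_A = 959.92/0.6414 = 1496.6 kg/min.
P = 1496.6 + 6760 = 8256.6 kg/min.
n-butane fraction in P = 6760/8256.6 = 0.819.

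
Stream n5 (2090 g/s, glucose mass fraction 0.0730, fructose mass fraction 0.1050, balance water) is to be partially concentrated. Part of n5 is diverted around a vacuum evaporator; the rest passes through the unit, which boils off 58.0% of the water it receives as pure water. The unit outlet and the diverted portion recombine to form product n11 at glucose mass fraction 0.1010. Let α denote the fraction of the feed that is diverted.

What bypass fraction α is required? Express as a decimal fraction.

0.419

All 2090×0.073 = 152.57 g/s of glucose reaches n11, so n11 = 152.57/0.101 = 1510.6 g/s and vapour = 579.41 g/s.
The evaporator receives (1−α)·2090 of feed at 0.822 water and removes 0.580 of that water:
0.580×0.822×(1−α)×2090 = 579.41
(1−α) = 579.41/996.43 = 0.5815;  α = 0.4185.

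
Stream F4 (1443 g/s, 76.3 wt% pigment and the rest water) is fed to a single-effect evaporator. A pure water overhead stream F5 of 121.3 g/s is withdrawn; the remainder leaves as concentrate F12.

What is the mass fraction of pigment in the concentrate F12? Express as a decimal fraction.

0.833

pigment is not removed: 1443×0.763 = 1101 g/s of pigment enters F12.
Concentrate = 1443 − 121.3 = 1321.7 g/s.
Mass fraction = 1101/1321.7 = 0.833.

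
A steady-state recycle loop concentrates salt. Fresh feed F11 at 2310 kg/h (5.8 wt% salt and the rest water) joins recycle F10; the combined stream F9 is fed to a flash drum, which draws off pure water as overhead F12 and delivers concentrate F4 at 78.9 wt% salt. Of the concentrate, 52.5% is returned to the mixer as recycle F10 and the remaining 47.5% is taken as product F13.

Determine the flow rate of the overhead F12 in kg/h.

2140 kg/h

Overall salt balance (none leaves overhead): salt in fresh feed = salt in product, i.e. 2310×0.058 = (1−0.525)·F4·0.789.
F4 = 133.98/(0.789×0.475) = 357.49 kg/h.
Recycle F10 = 0.525×357.49 = 187.68 kg/h.
Combined feed F9 = 2310 + 187.68 = 2497.7 kg/h.
Overhead F12 = F9 − F4 = 2497.7 − 357.49 = 2140.2 kg/h.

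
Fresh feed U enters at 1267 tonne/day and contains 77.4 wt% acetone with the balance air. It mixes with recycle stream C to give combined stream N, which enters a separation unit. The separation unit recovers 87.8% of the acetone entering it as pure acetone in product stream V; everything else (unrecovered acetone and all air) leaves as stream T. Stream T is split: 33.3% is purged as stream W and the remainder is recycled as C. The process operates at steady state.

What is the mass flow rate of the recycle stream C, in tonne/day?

air enters only via U and leaves only via the purge: 1267×0.226 = 0.333×(air in T), and the separation unit passes all air, so air in N = air in T = 859.89 tonne/day.
acetone in N: m_A = 1267×0.774 + (1−0.333)·(1−0.878)·m_A, so m_A = 980.66/0.9186 = 1067.5 tonne/day.
T = (1−0.878)×1067.5 + 859.89 = 990.12 tonne/day.
Recycle C = (1−0.333)×990.12 = 660.41 tonne/day.

660.4 tonne/day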